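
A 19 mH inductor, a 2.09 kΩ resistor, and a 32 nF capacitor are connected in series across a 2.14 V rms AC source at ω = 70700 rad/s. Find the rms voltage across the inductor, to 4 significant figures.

X_L = ωL = 1343 Ω
X_C = 1/(ωC) = 442.0 Ω
Net reactance X = X_L − X_C = 901.3 Ω
Z = 2090 + j901.3 Ω
|Z| = √(2090² + 901.3²) = 2276 Ω
I = V/|Z| = 940.2 μA
V_L = I·|Z_L| = 0.0009402 × 1343 = 1.263 V

1.263 V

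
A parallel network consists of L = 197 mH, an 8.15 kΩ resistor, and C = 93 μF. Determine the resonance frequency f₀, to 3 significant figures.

ω₀ = 1/√(LC) = 1/√(0.197 × 9.3e-05) = 233.6 rad/s
f₀ = ω₀/(2π) = 37.2 Hz

37.2 Hz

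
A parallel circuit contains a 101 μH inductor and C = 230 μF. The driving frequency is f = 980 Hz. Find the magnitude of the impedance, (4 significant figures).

ω = 2πf = 6158 rad/s
X_L = ωL = 0.6219 Ω
X_C = 1/(ωC) = 0.7061 Ω
Parallel: admittances add. Y = 1/(jωL) + jωC
Y = (0 − j0.1917) S
|Y| = 0.1917 S → |Z| = 1/|Y| = 5.216 Ω, ∠Z = −∠Y = 90.00°

5.216 Ω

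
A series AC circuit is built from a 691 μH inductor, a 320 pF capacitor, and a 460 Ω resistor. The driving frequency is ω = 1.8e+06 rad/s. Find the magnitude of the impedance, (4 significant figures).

673.8 Ω

X_L = ωL = 1244 Ω
X_C = 1/(ωC) = 1736 Ω
Net reactance X = X_L − X_C = -492.3 Ω
Z = 460.0 − j492.3 Ω
|Z| = √(460.0² + 492.3²) = 673.8 Ω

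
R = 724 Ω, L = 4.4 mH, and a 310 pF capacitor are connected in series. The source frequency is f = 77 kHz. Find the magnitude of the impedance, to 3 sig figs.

ω = 2πf = 483800 rad/s
X_L = ωL = 2130 Ω
X_C = 1/(ωC) = 6670 Ω
Net reactance X = X_L − X_C = -4540 Ω
Z = 724 − j4540 Ω
|Z| = √(724² + 4540²) = 4600 Ω

4600 Ω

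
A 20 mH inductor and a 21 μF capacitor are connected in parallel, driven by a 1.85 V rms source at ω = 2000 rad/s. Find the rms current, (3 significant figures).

31.4 mA

X_L = ωL = 40.0 Ω
X_C = 1/(ωC) = 23.8 Ω
Parallel: admittances add. Y = 1/(jωL) + jωC
Y = (0 + j0.0170) S
|Y| = 0.0170 S → |Z| = 1/|Y| = 58.8 Ω, ∠Z = −∠Y = -90.0°
I = V/|Z| = 1.85/58.8 = 31.4 mA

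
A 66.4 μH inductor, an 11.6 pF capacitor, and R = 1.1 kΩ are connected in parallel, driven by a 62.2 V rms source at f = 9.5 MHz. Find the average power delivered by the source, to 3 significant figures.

ω = 2πf = 5.969e+07 rad/s
X_L = ωL = 3960 Ω
X_C = 1/(ωC) = 1440 Ω
Parallel: admittances add. Y = 1/R + 1/(jωL) + jωC
Y = (0.000909 + j0.000440) S
|Y| = 0.00101 S → |Z| = 1/|Y| = 990 Ω, ∠Z = −∠Y = -25.8°
I = V/|Z| = 62.8 mA
P = VI cos φ = 62.2 × 0.0628 × cos(-25.8°) = 3.52 W

3.52 W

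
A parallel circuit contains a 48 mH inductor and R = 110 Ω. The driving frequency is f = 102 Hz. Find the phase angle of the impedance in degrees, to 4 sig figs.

74.38°

ω = 2πf = 640.9 rad/s
X_L = ωL = 30.76 Ω
Parallel: admittances add. Y = 1/R + 1/(jωL)
Y = (0.009091 − j0.03251) S
|Y| = 0.03375 S → |Z| = 1/|Y| = 29.63 Ω, ∠Z = −∠Y = 74.38°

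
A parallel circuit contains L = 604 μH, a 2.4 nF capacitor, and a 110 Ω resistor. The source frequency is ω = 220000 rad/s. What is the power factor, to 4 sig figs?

X_L = ωL = 132.9 Ω
X_C = 1/(ωC) = 1894 Ω
Parallel: admittances add. Y = 1/R + 1/(jωL) + jωC
Y = (0.009091 − j0.006998) S
|Y| = 0.01147 S → |Z| = 1/|Y| = 87.17 Ω, ∠Z = −∠Y = 37.59°
cos φ = cos(37.59°) = 0.7924

0.7924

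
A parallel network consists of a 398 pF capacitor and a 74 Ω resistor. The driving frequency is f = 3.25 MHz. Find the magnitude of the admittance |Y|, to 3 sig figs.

ω = 2πf = 2.042e+07 rad/s
X_C = 1/(ωC) = 123 Ω
Parallel: admittances add. Y = 1/R + jωC
Y = (0.0135 + j0.00813) S
|Y| = 0.0158 S → |Z| = 1/|Y| = 63.4 Ω, ∠Z = −∠Y = -31.0°

15.8 mS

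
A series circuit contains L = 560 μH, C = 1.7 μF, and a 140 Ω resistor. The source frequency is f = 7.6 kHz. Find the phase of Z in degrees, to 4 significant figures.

5.882°

ω = 2πf = 47750 rad/s
X_L = ωL = 26.74 Ω
X_C = 1/(ωC) = 12.32 Ω
Net reactance X = X_L − X_C = 14.42 Ω
Z = 140.0 + j14.42 Ω
|Z| = √(140.0² + 14.42²) = 140.7 Ω
∠Z = arctan(14.42/140.0) = 5.882°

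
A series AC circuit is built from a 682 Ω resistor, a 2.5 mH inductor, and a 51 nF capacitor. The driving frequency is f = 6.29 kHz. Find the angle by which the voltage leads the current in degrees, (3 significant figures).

-30.2°

ω = 2πf = 39520 rad/s
X_L = ωL = 98.8 Ω
X_C = 1/(ωC) = 496 Ω
Net reactance X = X_L − X_C = -397 Ω
Z = 682 − j397 Ω
|Z| = √(682² + 397²) = 789 Ω
∠Z = arctan(-397/682) = -30.2°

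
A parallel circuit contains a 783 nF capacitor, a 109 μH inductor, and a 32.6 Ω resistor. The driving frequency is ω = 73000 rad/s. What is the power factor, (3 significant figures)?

X_L = ωL = 7.96 Ω
X_C = 1/(ωC) = 17.5 Ω
Parallel: admittances add. Y = 1/R + 1/(jωL) + jωC
Y = (0.0307 − j0.0685) S
|Y| = 0.0751 S → |Z| = 1/|Y| = 13.3 Ω, ∠Z = −∠Y = 65.9°
cos φ = cos(65.9°) = 0.409

0.409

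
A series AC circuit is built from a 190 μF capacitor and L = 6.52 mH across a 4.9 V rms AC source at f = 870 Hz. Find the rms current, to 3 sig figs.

141 mA

ω = 2πf = 5466 rad/s
X_L = ωL = 35.6 Ω
X_C = 1/(ωC) = 0.963 Ω
Net reactance X = X_L − X_C = 34.7 Ω
Z = j34.7 Ω
|Z| = √(0² + 34.7²) = 34.7 Ω
I = V/|Z| = 4.9/34.7 = 141 mA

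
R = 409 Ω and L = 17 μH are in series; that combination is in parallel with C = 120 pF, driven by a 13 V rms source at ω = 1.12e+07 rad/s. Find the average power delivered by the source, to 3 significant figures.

X_L = ωL = 190 Ω
X_C = 1/(ωC) = 744 Ω
Branch 1 (R+jX_L): Z₁ = 409 + j190 Ω, |Z₁| = 451 Ω
Branch 2 (−jX_C): Z₂ = −j744 Ω
Parallel: Z = Z₁Z₂/(Z₁+Z₂), |Z| = 488 Ω, ∠Z = -11.5°
I = V/|Z| = 26.7 mA
P = VI cos φ = 13 × 0.0267 × cos(-11.5°) = 340 mW

340 mW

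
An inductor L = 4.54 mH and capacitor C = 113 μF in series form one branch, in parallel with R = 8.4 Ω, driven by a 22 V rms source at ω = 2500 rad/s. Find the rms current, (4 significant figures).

X_L = ωL = 11.35 Ω
X_C = 1/(ωC) = 3.540 Ω
Branch 1: Z₁ = R = 8.400 Ω
Branch 2 (series LC): Z₂ = j(X_L − X_C) = j7.810 Ω
Parallel: Z = Z₁Z₂/(Z₁+Z₂), |Z| = 5.720 Ω, ∠Z = 47.08°
I = V/|Z| = 22/5.720 = 3.846 A

3.846 A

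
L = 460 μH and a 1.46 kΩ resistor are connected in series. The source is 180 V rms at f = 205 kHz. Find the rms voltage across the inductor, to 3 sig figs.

67.7 V

ω = 2πf = 1.288e+06 rad/s
X_L = ωL = 593 Ω
Z = 1460 + j593 Ω
|Z| = √(1460² + 593²) = 1580 Ω
I = V/|Z| = 114 mA
V_L = I·|Z_L| = 0.114 × 593 = 67.7 V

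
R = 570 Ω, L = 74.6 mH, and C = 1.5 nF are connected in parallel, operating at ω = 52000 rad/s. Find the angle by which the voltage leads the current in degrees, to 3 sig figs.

5.85°

X_L = ωL = 3880 Ω
X_C = 1/(ωC) = 12800 Ω
Parallel: admittances add. Y = 1/R + 1/(jωL) + jωC
Y = (0.00175 − j0.000180) S
|Y| = 0.00176 S → |Z| = 1/|Y| = 567 Ω, ∠Z = −∠Y = 5.85°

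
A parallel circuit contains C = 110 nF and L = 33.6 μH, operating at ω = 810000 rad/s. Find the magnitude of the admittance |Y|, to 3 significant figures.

52.4 mS

X_L = ωL = 27.2 Ω
X_C = 1/(ωC) = 11.2 Ω
Parallel: admittances add. Y = 1/(jωL) + jωC
Y = (0 + j0.0524) S
|Y| = 0.0524 S → |Z| = 1/|Y| = 19.1 Ω, ∠Z = −∠Y = -90.0°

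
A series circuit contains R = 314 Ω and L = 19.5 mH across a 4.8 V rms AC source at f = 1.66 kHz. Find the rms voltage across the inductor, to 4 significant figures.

ω = 2πf = 10430 rad/s
X_L = ωL = 203.4 Ω
Z = 314.0 + j203.4 Ω
|Z| = √(314.0² + 203.4²) = 374.1 Ω
I = V/|Z| = 12.83 mA
V_L = I·|Z_L| = 0.01283 × 203.4 = 2.610 V

2.610 V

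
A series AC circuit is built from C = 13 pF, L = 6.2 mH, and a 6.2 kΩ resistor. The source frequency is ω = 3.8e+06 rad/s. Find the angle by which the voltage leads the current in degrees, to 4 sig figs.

28.15°

X_L = ωL = 23560 Ω
X_C = 1/(ωC) = 20240 Ω
Net reactance X = X_L − X_C = 3317 Ω
Z = 6200 + j3317 Ω
|Z| = √(6200² + 3317²) = 7032 Ω
∠Z = arctan(3317/6200) = 28.15°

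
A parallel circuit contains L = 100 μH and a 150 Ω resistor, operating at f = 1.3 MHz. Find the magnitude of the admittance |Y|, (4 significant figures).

6.778 mS

ω = 2πf = 8.168e+06 rad/s
X_L = ωL = 816.8 Ω
Parallel: admittances add. Y = 1/R + 1/(jωL)
Y = (0.006667 − j0.001224) S
|Y| = 0.006778 S → |Z| = 1/|Y| = 147.5 Ω, ∠Z = −∠Y = 10.41°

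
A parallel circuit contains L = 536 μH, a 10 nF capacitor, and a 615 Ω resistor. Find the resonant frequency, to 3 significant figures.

ω₀ = 1/√(LC) = 1/√(0.000536 × 1e-08) = 431900 rad/s
f₀ = ω₀/(2π) = 68.7 kHz

68.7 kHz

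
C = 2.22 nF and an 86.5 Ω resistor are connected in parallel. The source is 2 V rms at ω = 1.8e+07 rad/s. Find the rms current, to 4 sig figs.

X_C = 1/(ωC) = 25.03 Ω
Parallel: admittances add. Y = 1/R + jωC
Y = (0.01156 + j0.03996) S
|Y| = 0.04160 S → |Z| = 1/|Y| = 24.04 Ω, ∠Z = −∠Y = -73.86°
I = V/|Z| = 2/24.04 = 83.20 mA

83.20 mA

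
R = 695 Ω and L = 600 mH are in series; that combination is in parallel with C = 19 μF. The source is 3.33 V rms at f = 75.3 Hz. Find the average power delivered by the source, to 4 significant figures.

13.67 mW

ω = 2πf = 473.1 rad/s
X_L = ωL = 283.9 Ω
X_C = 1/(ωC) = 111.2 Ω
Branch 1 (R+jX_L): Z₁ = 695.0 + j283.9 Ω, |Z₁| = 750.7 Ω
Branch 2 (−jX_C): Z₂ = −j111.2 Ω
Parallel: Z = Z₁Z₂/(Z₁+Z₂), |Z| = 116.6 Ω, ∠Z = -81.73°
I = V/|Z| = 28.55 mA
P = VI cos φ = 3.33 × 0.02855 × cos(-81.73°) = 13.67 mW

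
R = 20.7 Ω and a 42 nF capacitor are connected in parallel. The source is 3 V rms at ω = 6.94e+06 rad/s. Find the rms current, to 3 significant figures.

X_C = 1/(ωC) = 3.43 Ω
Parallel: admittances add. Y = 1/R + jωC
Y = (0.0483 + j0.291) S
|Y| = 0.295 S → |Z| = 1/|Y| = 3.38 Ω, ∠Z = −∠Y = -80.6°
I = V/|Z| = 3/3.38 = 886 mA

886 mA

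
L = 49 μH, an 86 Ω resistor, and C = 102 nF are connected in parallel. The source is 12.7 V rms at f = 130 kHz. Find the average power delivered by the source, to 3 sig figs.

1.88 W

ω = 2πf = 816800 rad/s
X_L = ωL = 40.0 Ω
X_C = 1/(ωC) = 12.0 Ω
Parallel: admittances add. Y = 1/R + 1/(jωL) + jωC
Y = (0.0116 + j0.0583) S
|Y| = 0.0595 S → |Z| = 1/|Y| = 16.8 Ω, ∠Z = −∠Y = -78.7°
I = V/|Z| = 755 mA
P = VI cos φ = 12.7 × 0.755 × cos(-78.7°) = 1.88 W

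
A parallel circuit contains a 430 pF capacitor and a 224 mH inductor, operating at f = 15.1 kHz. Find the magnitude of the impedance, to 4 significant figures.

159800 Ω

ω = 2πf = 94880 rad/s
X_L = ωL = 21250 Ω
X_C = 1/(ωC) = 24510 Ω
Parallel: admittances add. Y = 1/(jωL) + jωC
Y = (0 − j6.257e-06) S
|Y| = 6.257e-06 S → |Z| = 1/|Y| = 159800 Ω, ∠Z = −∠Y = 90.00°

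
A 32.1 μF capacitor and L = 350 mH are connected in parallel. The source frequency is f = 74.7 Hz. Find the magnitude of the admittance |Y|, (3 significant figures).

ω = 2πf = 469.4 rad/s
X_L = ωL = 164 Ω
X_C = 1/(ωC) = 66.4 Ω
Parallel: admittances add. Y = 1/(jωL) + jωC
Y = (0 + j0.00898) S
|Y| = 0.00898 S → |Z| = 1/|Y| = 111 Ω, ∠Z = −∠Y = -90.0°

8.98 mS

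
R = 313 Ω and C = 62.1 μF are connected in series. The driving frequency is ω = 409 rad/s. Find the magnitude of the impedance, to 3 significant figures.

315 Ω

X_C = 1/(ωC) = 39.4 Ω
Z = 313 − j39.4 Ω
|Z| = √(313² + 39.4²) = 315 Ω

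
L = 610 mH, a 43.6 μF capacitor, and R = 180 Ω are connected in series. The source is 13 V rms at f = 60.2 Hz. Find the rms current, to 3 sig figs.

ω = 2πf = 378.2 rad/s
X_L = ωL = 231 Ω
X_C = 1/(ωC) = 60.6 Ω
Net reactance X = X_L − X_C = 170 Ω
Z = 180 + j170 Ω
|Z| = √(180² + 170²) = 248 Ω
I = V/|Z| = 13/248 = 52.5 mA

52.5 mA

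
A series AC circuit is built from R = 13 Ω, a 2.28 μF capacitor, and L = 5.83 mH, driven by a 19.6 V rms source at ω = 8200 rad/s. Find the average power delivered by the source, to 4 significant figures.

X_L = ωL = 47.81 Ω
X_C = 1/(ωC) = 53.49 Ω
Net reactance X = X_L − X_C = -5.681 Ω
Z = 13.00 − j5.681 Ω
|Z| = √(13.00² + 5.681²) = 14.19 Ω
∠Z = arctan(-5.681/13.00) = -23.61°
I = V/|Z| = 1.382 A
P = VI cos φ = 19.6 × 1.382 × cos(-23.61°) = 24.81 W

24.81 W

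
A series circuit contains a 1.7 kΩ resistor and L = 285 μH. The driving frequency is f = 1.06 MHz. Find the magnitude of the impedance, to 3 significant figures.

2550 Ω

ω = 2πf = 6.66e+06 rad/s
X_L = ωL = 1900 Ω
Z = 1700 + j1900 Ω
|Z| = √(1700² + 1900²) = 2550 Ω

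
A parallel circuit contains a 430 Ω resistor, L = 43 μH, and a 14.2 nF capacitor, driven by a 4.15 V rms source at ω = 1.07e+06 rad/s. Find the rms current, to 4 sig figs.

X_L = ωL = 46.01 Ω
X_C = 1/(ωC) = 65.82 Ω
Parallel: admittances add. Y = 1/R + 1/(jωL) + jωC
Y = (0.002326 − j0.006540) S
|Y| = 0.006942 S → |Z| = 1/|Y| = 144.1 Ω, ∠Z = −∠Y = 70.43°
I = V/|Z| = 4.15/144.1 = 28.81 mA

28.81 mA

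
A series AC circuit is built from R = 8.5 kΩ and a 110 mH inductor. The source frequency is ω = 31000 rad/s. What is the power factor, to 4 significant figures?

0.9281

X_L = ωL = 3410 Ω
Z = 8500 + j3410 Ω
|Z| = √(8500² + 3410²) = 9158 Ω
∠Z = arctan(3410/8500) = 21.86°
cos φ = cos(21.86°) = 0.9281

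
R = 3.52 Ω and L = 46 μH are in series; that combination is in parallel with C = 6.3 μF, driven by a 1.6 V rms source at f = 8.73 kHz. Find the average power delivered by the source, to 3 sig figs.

480 mW

ω = 2πf = 54850 rad/s
X_L = ωL = 2.52 Ω
X_C = 1/(ωC) = 2.89 Ω
Branch 1 (R+jX_L): Z₁ = 3.52 + j2.52 Ω, |Z₁| = 4.33 Ω
Branch 2 (−jX_C): Z₂ = −j2.89 Ω
Parallel: Z = Z₁Z₂/(Z₁+Z₂), |Z| = 3.54 Ω, ∠Z = -48.4°
I = V/|Z| = 452 mA
P = VI cos φ = 1.6 × 0.452 × cos(-48.4°) = 480 mW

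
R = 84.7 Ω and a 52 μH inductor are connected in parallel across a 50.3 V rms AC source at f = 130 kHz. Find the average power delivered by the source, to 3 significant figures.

29.9 W

ω = 2πf = 816800 rad/s
X_L = ωL = 42.5 Ω
Parallel: admittances add. Y = 1/R + 1/(jωL)
Y = (0.0118 − j0.0235) S
|Y| = 0.0263 S → |Z| = 1/|Y| = 38.0 Ω, ∠Z = −∠Y = 63.4°
I = V/|Z| = 1.32 A
P = VI cos φ = 50.3 × 1.32 × cos(63.4°) = 29.9 W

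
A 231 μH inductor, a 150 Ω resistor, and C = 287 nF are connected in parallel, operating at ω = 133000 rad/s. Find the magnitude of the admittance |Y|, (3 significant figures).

X_L = ωL = 30.7 Ω
X_C = 1/(ωC) = 26.2 Ω
Parallel: admittances add. Y = 1/R + 1/(jωL) + jωC
Y = (0.00667 + j0.00562) S
|Y| = 0.00872 S → |Z| = 1/|Y| = 115 Ω, ∠Z = −∠Y = -40.1°

8.72 mS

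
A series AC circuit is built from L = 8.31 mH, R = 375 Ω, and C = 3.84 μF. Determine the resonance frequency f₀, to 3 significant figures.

891 Hz

ω₀ = 1/√(LC) = 1/√(0.00831 × 3.84e-06) = 5598 rad/s
f₀ = ω₀/(2π) = 891 Hz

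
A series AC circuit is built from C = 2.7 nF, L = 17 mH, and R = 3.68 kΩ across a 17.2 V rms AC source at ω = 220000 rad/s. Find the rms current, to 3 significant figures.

4.08 mA

X_L = ωL = 3740 Ω
X_C = 1/(ωC) = 1680 Ω
Net reactance X = X_L − X_C = 2060 Ω
Z = 3680 + j2060 Ω
|Z| = √(3680² + 2060²) = 4220 Ω
I = V/|Z| = 17.2/4220 = 4.08 mA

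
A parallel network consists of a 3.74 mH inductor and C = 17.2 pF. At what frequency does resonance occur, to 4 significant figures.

ω₀ = 1/√(LC) = 1/√(0.00374 × 1.72e-11) = 3.943e+06 rad/s
f₀ = ω₀/(2π) = 627.5 kHz

627.5 kHz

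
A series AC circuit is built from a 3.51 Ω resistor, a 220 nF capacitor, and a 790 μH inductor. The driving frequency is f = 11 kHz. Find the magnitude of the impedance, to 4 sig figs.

ω = 2πf = 69120 rad/s
X_L = ωL = 54.60 Ω
X_C = 1/(ωC) = 65.77 Ω
Net reactance X = X_L − X_C = -11.17 Ω
Z = 3.510 − j11.17 Ω
|Z| = √(3.510² + 11.17²) = 11.70 Ω

11.70 Ω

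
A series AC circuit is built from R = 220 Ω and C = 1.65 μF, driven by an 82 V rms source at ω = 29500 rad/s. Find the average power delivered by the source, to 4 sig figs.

X_C = 1/(ωC) = 20.54 Ω
Z = 220.0 − j20.54 Ω
|Z| = √(220.0² + 20.54²) = 221.0 Ω
∠Z = arctan(-20.54/220.0) = -5.335°
I = V/|Z| = 371.1 mA
P = VI cos φ = 82 × 0.3711 × cos(-5.335°) = 30.30 W

30.30 W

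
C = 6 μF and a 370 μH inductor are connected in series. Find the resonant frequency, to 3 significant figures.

ω₀ = 1/√(LC) = 1/√(0.00037 × 6e-06) = 21220 rad/s
f₀ = ω₀/(2π) = 3.38 kHz

3.38 kHz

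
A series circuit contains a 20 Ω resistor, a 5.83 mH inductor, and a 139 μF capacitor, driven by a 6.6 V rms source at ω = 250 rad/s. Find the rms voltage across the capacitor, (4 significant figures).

5.610 V

X_L = ωL = 1.458 Ω
X_C = 1/(ωC) = 28.78 Ω
Net reactance X = X_L − X_C = -27.32 Ω
Z = 20.00 − j27.32 Ω
|Z| = √(20.00² + 27.32²) = 33.86 Ω
I = V/|Z| = 194.9 mA
V_C = I·|Z_C| = 0.1949 × 28.78 = 5.610 V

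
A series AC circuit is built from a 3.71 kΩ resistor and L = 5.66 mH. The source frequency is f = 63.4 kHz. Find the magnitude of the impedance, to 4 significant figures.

4341 Ω

ω = 2πf = 398400 rad/s
X_L = ωL = 2255 Ω
Z = 3710 + j2255 Ω
|Z| = √(3710² + 2255²) = 4341 Ω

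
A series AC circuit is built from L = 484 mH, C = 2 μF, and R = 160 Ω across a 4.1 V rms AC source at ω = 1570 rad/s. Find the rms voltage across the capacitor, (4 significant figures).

2.781 V

X_L = ωL = 759.9 Ω
X_C = 1/(ωC) = 318.5 Ω
Net reactance X = X_L − X_C = 441.4 Ω
Z = 160.0 + j441.4 Ω
|Z| = √(160.0² + 441.4²) = 469.5 Ω
I = V/|Z| = 8.732 mA
V_C = I·|Z_C| = 0.008732 × 318.5 = 2.781 V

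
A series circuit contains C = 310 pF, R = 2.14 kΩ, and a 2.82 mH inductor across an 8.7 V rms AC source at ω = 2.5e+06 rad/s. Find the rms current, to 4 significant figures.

X_L = ωL = 7050 Ω
X_C = 1/(ωC) = 1290 Ω
Net reactance X = X_L − X_C = 5760 Ω
Z = 2140 + j5760 Ω
|Z| = √(2140² + 5760²) = 6144 Ω
I = V/|Z| = 8.7/6144 = 1.416 mA

1.416 mA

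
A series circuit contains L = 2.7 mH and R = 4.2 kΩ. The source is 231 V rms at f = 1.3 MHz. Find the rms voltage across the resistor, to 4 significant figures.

43.22 V

ω = 2πf = 8.168e+06 rad/s
X_L = ωL = 22050 Ω
Z = 4200 + j22050 Ω
|Z| = √(4200² + 22050²) = 22450 Ω
I = V/|Z| = 10.29 mA
V_R = I·|Z_R| = 0.01029 × 4200 = 43.22 V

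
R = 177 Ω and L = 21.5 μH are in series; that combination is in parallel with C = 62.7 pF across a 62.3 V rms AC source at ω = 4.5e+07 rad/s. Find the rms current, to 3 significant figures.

X_L = ωL = 968 Ω
X_C = 1/(ωC) = 354 Ω
Branch 1 (R+jX_L): Z₁ = 177 + j968 Ω, |Z₁| = 984 Ω
Branch 2 (−jX_C): Z₂ = −j354 Ω
Parallel: Z = Z₁Z₂/(Z₁+Z₂), |Z| = 546 Ω, ∠Z = -84.3°
I = V/|Z| = 62.3/546 = 114 mA

114 mA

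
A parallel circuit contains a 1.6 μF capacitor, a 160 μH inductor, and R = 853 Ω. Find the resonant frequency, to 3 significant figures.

ω₀ = 1/√(LC) = 1/√(0.00016 × 1.6e-06) = 62500 rad/s
f₀ = ω₀/(2π) = 9.95 kHz

9.95 kHz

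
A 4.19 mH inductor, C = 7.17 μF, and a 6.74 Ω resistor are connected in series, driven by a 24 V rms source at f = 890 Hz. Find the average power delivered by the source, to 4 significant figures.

ω = 2πf = 5592 rad/s
X_L = ωL = 23.43 Ω
X_C = 1/(ωC) = 24.94 Ω
Net reactance X = X_L − X_C = -1.510 Ω
Z = 6.740 − j1.510 Ω
|Z| = √(6.740² + 1.510²) = 6.907 Ω
∠Z = arctan(-1.510/6.740) = -12.63°
I = V/|Z| = 3.475 A
P = VI cos φ = 24 × 3.475 × cos(-12.63°) = 81.37 W

81.37 W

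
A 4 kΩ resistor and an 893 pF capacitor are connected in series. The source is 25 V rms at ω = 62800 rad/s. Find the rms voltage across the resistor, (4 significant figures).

X_C = 1/(ωC) = 17830 Ω
Z = 4000 − j17830 Ω
|Z| = √(4000² + 17830²) = 18270 Ω
I = V/|Z| = 1.368 mA
V_R = I·|Z_R| = 0.001368 × 4000 = 5.472 V

5.472 V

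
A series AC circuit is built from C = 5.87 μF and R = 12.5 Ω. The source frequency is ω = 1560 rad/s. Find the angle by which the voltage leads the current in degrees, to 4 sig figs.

X_C = 1/(ωC) = 109.2 Ω
Z = 12.50 − j109.2 Ω
|Z| = √(12.50² + 109.2²) = 109.9 Ω
∠Z = arctan(-109.2/12.50) = -83.47°

-83.47°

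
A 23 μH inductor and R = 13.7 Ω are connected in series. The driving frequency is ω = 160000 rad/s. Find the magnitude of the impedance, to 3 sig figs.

14.2 Ω

X_L = ωL = 3.68 Ω
Z = 13.7 + j3.68 Ω
|Z| = √(13.7² + 3.68²) = 14.2 Ω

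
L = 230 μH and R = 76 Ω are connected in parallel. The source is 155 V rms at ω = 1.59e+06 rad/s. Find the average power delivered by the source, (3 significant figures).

316 W

X_L = ωL = 366 Ω
Parallel: admittances add. Y = 1/R + 1/(jωL)
Y = (0.0132 − j0.00273) S
|Y| = 0.0134 S → |Z| = 1/|Y| = 74.4 Ω, ∠Z = −∠Y = 11.7°
I = V/|Z| = 2.08 A
P = VI cos φ = 155 × 2.08 × cos(11.7°) = 316 W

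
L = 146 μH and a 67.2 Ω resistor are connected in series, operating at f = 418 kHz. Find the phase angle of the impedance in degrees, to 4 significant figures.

ω = 2πf = 2.626e+06 rad/s
X_L = ωL = 383.5 Ω
Z = 67.20 + j383.5 Ω
|Z| = √(67.20² + 383.5²) = 389.3 Ω
∠Z = arctan(383.5/67.20) = 80.06°

80.06°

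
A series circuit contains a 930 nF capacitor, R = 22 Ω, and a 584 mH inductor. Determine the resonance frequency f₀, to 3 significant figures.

ω₀ = 1/√(LC) = 1/√(0.584 × 9.3e-07) = 1357 rad/s
f₀ = ω₀/(2π) = 216 Hz

216 Hz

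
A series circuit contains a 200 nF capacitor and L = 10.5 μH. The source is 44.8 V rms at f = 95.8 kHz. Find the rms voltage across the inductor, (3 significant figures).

ω = 2πf = 601900 rad/s
X_L = ωL = 6.32 Ω
X_C = 1/(ωC) = 8.31 Ω
Net reactance X = X_L − X_C = -1.99 Ω
Z = − j1.99 Ω
|Z| = √(0² + 1.99²) = 1.99 Ω
I = V/|Z| = 22.6 A
V_L = I·|Z_L| = 22.6 × 6.32 = 143 V

143 V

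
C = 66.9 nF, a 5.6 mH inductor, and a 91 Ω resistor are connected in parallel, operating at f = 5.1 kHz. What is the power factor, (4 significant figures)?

0.9546

ω = 2πf = 32040 rad/s
X_L = ωL = 179.4 Ω
X_C = 1/(ωC) = 466.5 Ω
Parallel: admittances add. Y = 1/R + 1/(jωL) + jωC
Y = (0.01099 − j0.003429) S
|Y| = 0.01151 S → |Z| = 1/|Y| = 86.87 Ω, ∠Z = −∠Y = 17.33°
cos φ = cos(17.33°) = 0.9546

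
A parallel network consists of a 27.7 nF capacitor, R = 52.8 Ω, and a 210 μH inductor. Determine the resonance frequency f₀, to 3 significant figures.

66.0 kHz

ω₀ = 1/√(LC) = 1/√(0.00021 × 2.77e-08) = 414600 rad/s
f₀ = ω₀/(2π) = 66.0 kHz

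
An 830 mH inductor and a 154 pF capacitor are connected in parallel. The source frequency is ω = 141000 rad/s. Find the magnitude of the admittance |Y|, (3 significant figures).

13.2 μS

X_L = ωL = 117000 Ω
X_C = 1/(ωC) = 46100 Ω
Parallel: admittances add. Y = 1/(jωL) + jωC
Y = (0 + j1.32e-05) S
|Y| = 1.32e-05 S → |Z| = 1/|Y| = 75900 Ω, ∠Z = −∠Y = -90.0°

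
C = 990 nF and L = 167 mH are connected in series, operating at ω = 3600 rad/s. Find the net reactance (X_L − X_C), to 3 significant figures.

X_L = ωL = 601 Ω
X_C = 1/(ωC) = 281 Ω
X = 601 − 281 = 321 Ω

321 Ω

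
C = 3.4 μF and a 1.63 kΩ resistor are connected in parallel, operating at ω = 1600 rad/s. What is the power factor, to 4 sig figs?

X_C = 1/(ωC) = 183.8 Ω
Parallel: admittances add. Y = 1/R + jωC
Y = (0.0006135 + j0.005440) S
|Y| = 0.005474 S → |Z| = 1/|Y| = 182.7 Ω, ∠Z = −∠Y = -83.57°
cos φ = cos(-83.57°) = 0.1121

0.1121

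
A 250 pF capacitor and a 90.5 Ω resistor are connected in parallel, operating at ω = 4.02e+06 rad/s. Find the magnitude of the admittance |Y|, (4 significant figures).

X_C = 1/(ωC) = 995.0 Ω
Parallel: admittances add. Y = 1/R + jωC
Y = (0.01105 + j0.001005) S
|Y| = 0.01110 S → |Z| = 1/|Y| = 90.13 Ω, ∠Z = −∠Y = -5.197°

11.10 mS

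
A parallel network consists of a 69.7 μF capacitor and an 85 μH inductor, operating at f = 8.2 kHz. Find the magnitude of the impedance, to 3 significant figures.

0.297 Ω

ω = 2πf = 51520 rad/s
X_L = ωL = 4.38 Ω
X_C = 1/(ωC) = 0.278 Ω
Parallel: admittances add. Y = 1/(jωL) + jωC
Y = (0 + j3.36) S
|Y| = 3.36 S → |Z| = 1/|Y| = 0.297 Ω, ∠Z = −∠Y = -90.0°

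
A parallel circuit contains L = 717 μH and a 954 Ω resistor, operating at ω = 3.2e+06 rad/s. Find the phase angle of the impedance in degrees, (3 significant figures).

X_L = ωL = 2290 Ω
Parallel: admittances add. Y = 1/R + 1/(jωL)
Y = (0.00105 − j0.000436) S
|Y| = 0.00114 S → |Z| = 1/|Y| = 881 Ω, ∠Z = −∠Y = 22.6°

22.6°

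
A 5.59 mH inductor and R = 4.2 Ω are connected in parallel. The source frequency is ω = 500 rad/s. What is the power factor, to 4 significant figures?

X_L = ωL = 2.795 Ω
Parallel: admittances add. Y = 1/R + 1/(jωL)
Y = (0.2381 − j0.3578) S
|Y| = 0.4298 S → |Z| = 1/|Y| = 2.327 Ω, ∠Z = −∠Y = 56.36°
cos φ = cos(56.36°) = 0.5540

0.5540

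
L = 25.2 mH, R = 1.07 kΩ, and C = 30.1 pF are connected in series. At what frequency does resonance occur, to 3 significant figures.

183 kHz

ω₀ = 1/√(LC) = 1/√(0.0252 × 3.01e-11) = 1.148e+06 rad/s
f₀ = ω₀/(2π) = 183 kHz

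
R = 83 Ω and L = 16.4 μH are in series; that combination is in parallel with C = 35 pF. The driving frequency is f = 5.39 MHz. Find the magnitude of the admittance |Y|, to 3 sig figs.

633 μS

ω = 2πf = 3.387e+07 rad/s
X_L = ωL = 555 Ω
X_C = 1/(ωC) = 844 Ω
Branch 1 (R+jX_L): Z₁ = 83.0 + j555 Ω, |Z₁| = 562 Ω
Branch 2 (−jX_C): Z₂ = −j844 Ω
Parallel: Z = Z₁Z₂/(Z₁+Z₂), |Z| = 1580 Ω, ∠Z = 65.4°
|Y| = 1/|Z| = 633 μS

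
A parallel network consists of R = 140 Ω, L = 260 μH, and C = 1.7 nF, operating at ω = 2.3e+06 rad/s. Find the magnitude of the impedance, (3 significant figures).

134 Ω

X_L = ωL = 598 Ω
X_C = 1/(ωC) = 256 Ω
Parallel: admittances add. Y = 1/R + 1/(jωL) + jωC
Y = (0.00714 + j0.00224) S
|Y| = 0.00749 S → |Z| = 1/|Y| = 134 Ω, ∠Z = −∠Y = -17.4°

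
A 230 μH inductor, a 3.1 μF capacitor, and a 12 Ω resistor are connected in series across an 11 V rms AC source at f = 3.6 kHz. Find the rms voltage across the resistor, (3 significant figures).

8.78 V

ω = 2πf = 22620 rad/s
X_L = ωL = 5.20 Ω
X_C = 1/(ωC) = 14.3 Ω
Net reactance X = X_L − X_C = -9.06 Ω
Z = 12.0 − j9.06 Ω
|Z| = √(12.0² + 9.06²) = 15.0 Ω
I = V/|Z| = 732 mA
V_R = I·|Z_R| = 0.732 × 12.0 = 8.78 V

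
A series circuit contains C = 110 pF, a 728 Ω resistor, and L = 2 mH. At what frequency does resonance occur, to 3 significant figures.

339 kHz

ω₀ = 1/√(LC) = 1/√(0.002 × 1.1e-10) = 2.132e+06 rad/s
f₀ = ω₀/(2π) = 339 kHz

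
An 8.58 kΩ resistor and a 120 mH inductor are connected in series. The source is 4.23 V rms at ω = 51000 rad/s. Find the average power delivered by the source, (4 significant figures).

1.382 mW

X_L = ωL = 6120 Ω
Z = 8580 + j6120 Ω
|Z| = √(8580² + 6120²) = 10540 Ω
∠Z = arctan(6120/8580) = 35.50°
I = V/|Z| = 401.4 μA
P = VI cos φ = 4.23 × 0.0004014 × cos(35.50°) = 1.382 mW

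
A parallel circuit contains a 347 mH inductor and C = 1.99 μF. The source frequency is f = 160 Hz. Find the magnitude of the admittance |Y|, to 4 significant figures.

ω = 2πf = 1005 rad/s
X_L = ωL = 348.8 Ω
X_C = 1/(ωC) = 499.9 Ω
Parallel: admittances add. Y = 1/(jωL) + jωC
Y = (0 − j0.0008661) S
|Y| = 0.0008661 S → |Z| = 1/|Y| = 1155 Ω, ∠Z = −∠Y = 90.00°

866.1 μS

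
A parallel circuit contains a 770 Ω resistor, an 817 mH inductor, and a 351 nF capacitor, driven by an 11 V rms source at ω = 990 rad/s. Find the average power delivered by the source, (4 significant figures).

157.1 mW

X_L = ωL = 808.8 Ω
X_C = 1/(ωC) = 2878 Ω
Parallel: admittances add. Y = 1/R + 1/(jωL) + jωC
Y = (0.001299 − j0.0008889) S
|Y| = 0.001574 S → |Z| = 1/|Y| = 635.4 Ω, ∠Z = −∠Y = 34.39°
I = V/|Z| = 17.31 mA
P = VI cos φ = 11 × 0.01731 × cos(34.39°) = 157.1 mW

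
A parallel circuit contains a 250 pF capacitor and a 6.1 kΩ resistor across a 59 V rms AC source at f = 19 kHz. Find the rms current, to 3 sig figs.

9.83 mA

ω = 2πf = 119400 rad/s
X_C = 1/(ωC) = 33500 Ω
Parallel: admittances add. Y = 1/R + jωC
Y = (0.000164 + j2.98e-05) S
|Y| = 0.000167 S → |Z| = 1/|Y| = 6000 Ω, ∠Z = −∠Y = -10.3°
I = V/|Z| = 59/6000 = 9.83 mA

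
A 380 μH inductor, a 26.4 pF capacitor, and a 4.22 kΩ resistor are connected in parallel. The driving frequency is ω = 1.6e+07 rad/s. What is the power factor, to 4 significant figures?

0.6766

X_L = ωL = 6080 Ω
X_C = 1/(ωC) = 2367 Ω
Parallel: admittances add. Y = 1/R + 1/(jωL) + jωC
Y = (0.0002370 + j0.0002579) S
|Y| = 0.0003503 S → |Z| = 1/|Y| = 2855 Ω, ∠Z = −∠Y = -47.43°
cos φ = cos(-47.43°) = 0.6766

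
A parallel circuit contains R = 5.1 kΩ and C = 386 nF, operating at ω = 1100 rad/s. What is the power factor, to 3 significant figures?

X_C = 1/(ωC) = 2360 Ω
Parallel: admittances add. Y = 1/R + jωC
Y = (0.000196 + j0.000425) S
|Y| = 0.000468 S → |Z| = 1/|Y| = 2140 Ω, ∠Z = −∠Y = -65.2°
cos φ = cos(-65.2°) = 0.419

0.419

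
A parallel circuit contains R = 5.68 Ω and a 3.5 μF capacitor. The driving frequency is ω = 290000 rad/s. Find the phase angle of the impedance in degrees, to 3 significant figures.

-80.2°

X_C = 1/(ωC) = 0.985 Ω
Parallel: admittances add. Y = 1/R + jωC
Y = (0.176 + j1.01) S
|Y| = 1.03 S → |Z| = 1/|Y| = 0.971 Ω, ∠Z = −∠Y = -80.2°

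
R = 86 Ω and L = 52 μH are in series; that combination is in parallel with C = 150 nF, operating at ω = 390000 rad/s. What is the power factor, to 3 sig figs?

X_L = ωL = 20.3 Ω
X_C = 1/(ωC) = 17.1 Ω
Branch 1 (R+jX_L): Z₁ = 86.0 + j20.3 Ω, |Z₁| = 88.4 Ω
Branch 2 (−jX_C): Z₂ = −j17.1 Ω
Parallel: Z = Z₁Z₂/(Z₁+Z₂), |Z| = 17.6 Ω, ∠Z = -78.9°
cos φ = cos(-78.9°) = 0.193

0.193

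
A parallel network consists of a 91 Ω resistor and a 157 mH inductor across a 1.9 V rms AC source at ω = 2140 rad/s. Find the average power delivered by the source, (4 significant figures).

X_L = ωL = 336.0 Ω
Parallel: admittances add. Y = 1/R + 1/(jωL)
Y = (0.01099 − j0.002976) S
|Y| = 0.01138 S → |Z| = 1/|Y| = 87.84 Ω, ∠Z = −∠Y = 15.15°
I = V/|Z| = 21.63 mA
P = VI cos φ = 1.9 × 0.02163 × cos(15.15°) = 39.67 mW

39.67 mW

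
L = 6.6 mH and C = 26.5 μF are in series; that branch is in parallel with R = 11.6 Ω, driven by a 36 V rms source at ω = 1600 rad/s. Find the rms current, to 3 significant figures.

4.16 A

X_L = ωL = 10.6 Ω
X_C = 1/(ωC) = 23.6 Ω
Branch 1: Z₁ = R = 11.6 Ω
Branch 2 (series LC): Z₂ = j(X_L − X_C) = −j13.0 Ω
Parallel: Z = Z₁Z₂/(Z₁+Z₂), |Z| = 8.66 Ω, ∠Z = -41.7°
I = V/|Z| = 36/8.66 = 4.16 A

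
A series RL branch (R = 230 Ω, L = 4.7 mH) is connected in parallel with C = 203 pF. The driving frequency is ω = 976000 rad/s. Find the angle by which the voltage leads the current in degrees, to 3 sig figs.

X_L = ωL = 4590 Ω
X_C = 1/(ωC) = 5050 Ω
Branch 1 (R+jX_L): Z₁ = 230 + j4590 Ω, |Z₁| = 4590 Ω
Branch 2 (−jX_C): Z₂ = −j5050 Ω
Parallel: Z = Z₁Z₂/(Z₁+Z₂), |Z| = 45100 Ω, ∠Z = 60.6°

60.6°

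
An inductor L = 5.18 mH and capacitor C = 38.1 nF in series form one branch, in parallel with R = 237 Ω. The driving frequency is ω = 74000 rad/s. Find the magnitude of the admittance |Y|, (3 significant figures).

35.2 mS

X_L = ωL = 383 Ω
X_C = 1/(ωC) = 355 Ω
Branch 1: Z₁ = R = 237 Ω
Branch 2 (series LC): Z₂ = j(X_L − X_C) = j28.6 Ω
Parallel: Z = Z₁Z₂/(Z₁+Z₂), |Z| = 28.4 Ω, ∠Z = 83.1°
|Y| = 1/|Z| = 35.2 mS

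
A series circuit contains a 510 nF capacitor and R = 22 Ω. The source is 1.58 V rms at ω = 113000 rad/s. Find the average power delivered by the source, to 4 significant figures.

X_C = 1/(ωC) = 17.35 Ω
Z = 22.00 − j17.35 Ω
|Z| = √(22.00² + 17.35²) = 28.02 Ω
∠Z = arctan(-17.35/22.00) = -38.26°
I = V/|Z| = 56.39 mA
P = VI cos φ = 1.58 × 0.05639 × cos(-38.26°) = 69.95 mW

69.95 mW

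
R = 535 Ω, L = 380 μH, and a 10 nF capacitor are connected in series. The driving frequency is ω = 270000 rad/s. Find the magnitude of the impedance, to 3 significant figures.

X_L = ωL = 103 Ω
X_C = 1/(ωC) = 370 Ω
Net reactance X = X_L − X_C = -268 Ω
Z = 535 − j268 Ω
|Z| = √(535² + 268²) = 598 Ω

598 Ω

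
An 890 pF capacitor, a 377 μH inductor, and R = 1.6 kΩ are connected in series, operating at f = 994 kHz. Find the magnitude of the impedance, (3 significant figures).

2700 Ω

ω = 2πf = 6.245e+06 rad/s
X_L = ωL = 2350 Ω
X_C = 1/(ωC) = 180 Ω
Net reactance X = X_L − X_C = 2170 Ω
Z = 1600 + j2170 Ω
|Z| = √(1600² + 2170²) = 2700 Ω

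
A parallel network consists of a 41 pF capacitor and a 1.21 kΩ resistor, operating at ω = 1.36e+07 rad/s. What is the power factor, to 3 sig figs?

X_C = 1/(ωC) = 1790 Ω
Parallel: admittances add. Y = 1/R + jωC
Y = (0.000826 + j0.000558) S
|Y| = 0.000997 S → |Z| = 1/|Y| = 1000 Ω, ∠Z = −∠Y = -34.0°
cos φ = cos(-34.0°) = 0.829

0.829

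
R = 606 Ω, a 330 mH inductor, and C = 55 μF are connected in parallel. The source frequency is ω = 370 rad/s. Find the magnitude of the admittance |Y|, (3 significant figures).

X_L = ωL = 122 Ω
X_C = 1/(ωC) = 49.1 Ω
Parallel: admittances add. Y = 1/R + 1/(jωL) + jωC
Y = (0.00165 + j0.0122) S
|Y| = 0.0123 S → |Z| = 1/|Y| = 81.5 Ω, ∠Z = −∠Y = -82.3°

12.3 mS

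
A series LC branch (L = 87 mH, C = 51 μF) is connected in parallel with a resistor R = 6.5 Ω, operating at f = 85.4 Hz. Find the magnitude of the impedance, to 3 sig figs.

ω = 2πf = 536.6 rad/s
X_L = ωL = 46.7 Ω
X_C = 1/(ωC) = 36.5 Ω
Branch 1: Z₁ = R = 6.50 Ω
Branch 2 (series LC): Z₂ = j(X_L − X_C) = j10.1 Ω
Parallel: Z = Z₁Z₂/(Z₁+Z₂), |Z| = 5.47 Ω, ∠Z = 32.7°

5.47 Ω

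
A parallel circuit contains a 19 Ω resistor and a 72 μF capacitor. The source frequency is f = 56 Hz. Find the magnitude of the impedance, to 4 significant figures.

17.12 Ω

ω = 2πf = 351.9 rad/s
X_C = 1/(ωC) = 39.47 Ω
Parallel: admittances add. Y = 1/R + jωC
Y = (0.05263 + j0.02533) S
|Y| = 0.05841 S → |Z| = 1/|Y| = 17.12 Ω, ∠Z = −∠Y = -25.70°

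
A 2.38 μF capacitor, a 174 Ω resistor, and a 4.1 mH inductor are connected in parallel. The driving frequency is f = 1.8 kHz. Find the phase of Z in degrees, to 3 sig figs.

ω = 2πf = 11310 rad/s
X_L = ωL = 46.4 Ω
X_C = 1/(ωC) = 37.2 Ω
Parallel: admittances add. Y = 1/R + 1/(jωL) + jωC
Y = (0.00575 + j0.00535) S
|Y| = 0.00785 S → |Z| = 1/|Y| = 127 Ω, ∠Z = −∠Y = -43.0°

-43.0°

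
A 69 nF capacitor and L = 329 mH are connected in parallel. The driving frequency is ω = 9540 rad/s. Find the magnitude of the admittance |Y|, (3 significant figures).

X_L = ωL = 3140 Ω
X_C = 1/(ωC) = 1520 Ω
Parallel: admittances add. Y = 1/(jωL) + jωC
Y = (0 + j0.000340) S
|Y| = 0.000340 S → |Z| = 1/|Y| = 2940 Ω, ∠Z = −∠Y = -90.0°

340 μS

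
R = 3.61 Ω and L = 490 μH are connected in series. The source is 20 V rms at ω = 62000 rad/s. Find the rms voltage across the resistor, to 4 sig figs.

X_L = ωL = 30.38 Ω
Z = 3.610 + j30.38 Ω
|Z| = √(3.610² + 30.38²) = 30.59 Ω
I = V/|Z| = 653.7 mA
V_R = I·|Z_R| = 0.6537 × 3.610 = 2.360 V

2.360 V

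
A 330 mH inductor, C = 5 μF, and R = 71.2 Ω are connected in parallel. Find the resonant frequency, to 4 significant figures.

123.9 Hz

ω₀ = 1/√(LC) = 1/√(0.33 × 5e-06) = 778.5 rad/s
f₀ = ω₀/(2π) = 123.9 Hz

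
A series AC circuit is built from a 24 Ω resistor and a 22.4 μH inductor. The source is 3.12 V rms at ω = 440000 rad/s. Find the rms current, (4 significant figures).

120.3 mA

X_L = ωL = 9.856 Ω
Z = 24.00 + j9.856 Ω
|Z| = √(24.00² + 9.856²) = 25.94 Ω
I = V/|Z| = 3.12/25.94 = 120.3 mA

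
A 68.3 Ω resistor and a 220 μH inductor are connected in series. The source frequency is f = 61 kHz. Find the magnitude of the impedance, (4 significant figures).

ω = 2πf = 383300 rad/s
X_L = ωL = 84.32 Ω
Z = 68.30 + j84.32 Ω
|Z| = √(68.30² + 84.32²) = 108.5 Ω

108.5 Ω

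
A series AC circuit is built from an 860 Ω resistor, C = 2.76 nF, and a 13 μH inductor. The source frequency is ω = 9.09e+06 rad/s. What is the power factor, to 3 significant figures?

0.996

X_L = ωL = 118 Ω
X_C = 1/(ωC) = 39.9 Ω
Net reactance X = X_L − X_C = 78.3 Ω
Z = 860 + j78.3 Ω
|Z| = √(860² + 78.3²) = 864 Ω
∠Z = arctan(78.3/860) = 5.20°
cos φ = cos(5.20°) = 0.996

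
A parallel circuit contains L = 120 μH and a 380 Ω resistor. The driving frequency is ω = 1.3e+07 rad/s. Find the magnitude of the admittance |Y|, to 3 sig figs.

X_L = ωL = 1560 Ω
Parallel: admittances add. Y = 1/R + 1/(jωL)
Y = (0.00263 − j0.000641) S
|Y| = 0.00271 S → |Z| = 1/|Y| = 369 Ω, ∠Z = −∠Y = 13.7°

2.71 mS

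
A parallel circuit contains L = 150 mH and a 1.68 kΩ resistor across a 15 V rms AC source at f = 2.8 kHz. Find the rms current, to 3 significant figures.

ω = 2πf = 17590 rad/s
X_L = ωL = 2640 Ω
Parallel: admittances add. Y = 1/R + 1/(jωL)
Y = (0.000595 − j0.000379) S
|Y| = 0.000706 S → |Z| = 1/|Y| = 1420 Ω, ∠Z = −∠Y = 32.5°
I = V/|Z| = 15/1420 = 10.6 mA

10.6 mA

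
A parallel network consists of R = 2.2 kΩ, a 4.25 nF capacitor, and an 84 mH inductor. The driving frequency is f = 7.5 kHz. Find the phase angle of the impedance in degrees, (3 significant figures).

6.57°

ω = 2πf = 47120 rad/s
X_L = ωL = 3960 Ω
X_C = 1/(ωC) = 4990 Ω
Parallel: admittances add. Y = 1/R + 1/(jωL) + jωC
Y = (0.000455 − j5.24e-05) S
|Y| = 0.000458 S → |Z| = 1/|Y| = 2190 Ω, ∠Z = −∠Y = 6.57°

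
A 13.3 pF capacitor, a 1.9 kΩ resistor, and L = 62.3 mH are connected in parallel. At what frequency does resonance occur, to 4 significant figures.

174.8 kHz

ω₀ = 1/√(LC) = 1/√(0.0623 × 1.33e-11) = 1.099e+06 rad/s
f₀ = ω₀/(2π) = 174.8 kHz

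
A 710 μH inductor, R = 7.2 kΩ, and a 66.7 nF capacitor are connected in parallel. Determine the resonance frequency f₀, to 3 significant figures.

ω₀ = 1/√(LC) = 1/√(0.00071 × 6.67e-08) = 145300 rad/s
f₀ = ω₀/(2π) = 23.1 kHz

23.1 kHz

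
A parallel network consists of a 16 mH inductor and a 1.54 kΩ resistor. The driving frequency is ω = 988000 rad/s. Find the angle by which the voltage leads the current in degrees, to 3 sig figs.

X_L = ωL = 15800 Ω
Parallel: admittances add. Y = 1/R + 1/(jωL)
Y = (0.000649 − j6.33e-05) S
|Y| = 0.000652 S → |Z| = 1/|Y| = 1530 Ω, ∠Z = −∠Y = 5.56°

5.56°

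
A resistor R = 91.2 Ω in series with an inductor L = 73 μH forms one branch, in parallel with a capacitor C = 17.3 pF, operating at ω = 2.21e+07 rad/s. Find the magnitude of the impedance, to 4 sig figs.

X_L = ωL = 1613 Ω
X_C = 1/(ωC) = 2616 Ω
Branch 1 (R+jX_L): Z₁ = 91.20 + j1613 Ω, |Z₁| = 1616 Ω
Branch 2 (−jX_C): Z₂ = −j2616 Ω
Parallel: Z = Z₁Z₂/(Z₁+Z₂), |Z| = 4200 Ω, ∠Z = 81.57°

4200 Ω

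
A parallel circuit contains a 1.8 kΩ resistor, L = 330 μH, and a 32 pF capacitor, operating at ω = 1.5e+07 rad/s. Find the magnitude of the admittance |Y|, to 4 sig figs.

X_L = ωL = 4950 Ω
X_C = 1/(ωC) = 2083 Ω
Parallel: admittances add. Y = 1/R + 1/(jωL) + jωC
Y = (0.0005556 + j0.0002780) S
|Y| = 0.0006212 S → |Z| = 1/|Y| = 1610 Ω, ∠Z = −∠Y = -26.58°

621.2 μS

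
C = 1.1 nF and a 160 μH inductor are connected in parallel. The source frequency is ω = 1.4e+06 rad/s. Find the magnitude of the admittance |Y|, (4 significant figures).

X_L = ωL = 224.0 Ω
X_C = 1/(ωC) = 649.4 Ω
Parallel: admittances add. Y = 1/(jωL) + jωC
Y = (0 − j0.002924) S
|Y| = 0.002924 S → |Z| = 1/|Y| = 342.0 Ω, ∠Z = −∠Y = 90.00°

2.924 mS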